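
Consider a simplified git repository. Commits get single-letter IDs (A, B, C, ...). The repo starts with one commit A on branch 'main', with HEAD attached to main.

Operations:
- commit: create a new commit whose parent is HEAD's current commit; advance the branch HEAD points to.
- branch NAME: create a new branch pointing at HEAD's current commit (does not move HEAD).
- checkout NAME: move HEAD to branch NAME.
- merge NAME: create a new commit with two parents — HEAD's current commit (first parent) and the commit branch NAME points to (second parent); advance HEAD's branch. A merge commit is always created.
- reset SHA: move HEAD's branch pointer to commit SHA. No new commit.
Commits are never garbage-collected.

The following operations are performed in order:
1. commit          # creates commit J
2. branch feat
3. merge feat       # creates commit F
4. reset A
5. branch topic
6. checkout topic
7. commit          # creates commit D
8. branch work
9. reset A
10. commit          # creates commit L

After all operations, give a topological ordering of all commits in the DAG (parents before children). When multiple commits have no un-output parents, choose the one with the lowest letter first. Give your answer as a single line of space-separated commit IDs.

After op 1 (commit): HEAD=main@J [main=J]
After op 2 (branch): HEAD=main@J [feat=J main=J]
After op 3 (merge): HEAD=main@F [feat=J main=F]
After op 4 (reset): HEAD=main@A [feat=J main=A]
After op 5 (branch): HEAD=main@A [feat=J main=A topic=A]
After op 6 (checkout): HEAD=topic@A [feat=J main=A topic=A]
After op 7 (commit): HEAD=topic@D [feat=J main=A topic=D]
After op 8 (branch): HEAD=topic@D [feat=J main=A topic=D work=D]
After op 9 (reset): HEAD=topic@A [feat=J main=A topic=A work=D]
After op 10 (commit): HEAD=topic@L [feat=J main=A topic=L work=D]
commit A: parents=[]
commit D: parents=['A']
commit F: parents=['J', 'J']
commit J: parents=['A']
commit L: parents=['A']

Answer: A D J F L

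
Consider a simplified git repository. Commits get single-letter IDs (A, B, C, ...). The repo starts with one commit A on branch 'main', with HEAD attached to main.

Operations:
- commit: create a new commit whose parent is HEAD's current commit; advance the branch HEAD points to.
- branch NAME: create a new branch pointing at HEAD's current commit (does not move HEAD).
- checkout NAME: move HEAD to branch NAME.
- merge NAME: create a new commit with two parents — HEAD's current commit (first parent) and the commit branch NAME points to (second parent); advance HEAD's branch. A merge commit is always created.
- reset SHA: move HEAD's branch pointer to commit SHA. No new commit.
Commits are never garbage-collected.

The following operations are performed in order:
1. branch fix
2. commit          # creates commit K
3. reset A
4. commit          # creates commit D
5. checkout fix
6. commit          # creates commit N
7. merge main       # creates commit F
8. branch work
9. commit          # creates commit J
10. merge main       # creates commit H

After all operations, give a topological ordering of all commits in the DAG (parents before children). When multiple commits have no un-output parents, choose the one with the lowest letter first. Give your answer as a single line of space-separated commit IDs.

Answer: A D K N F J H

Derivation:
After op 1 (branch): HEAD=main@A [fix=A main=A]
After op 2 (commit): HEAD=main@K [fix=A main=K]
After op 3 (reset): HEAD=main@A [fix=A main=A]
After op 4 (commit): HEAD=main@D [fix=A main=D]
After op 5 (checkout): HEAD=fix@A [fix=A main=D]
After op 6 (commit): HEAD=fix@N [fix=N main=D]
After op 7 (merge): HEAD=fix@F [fix=F main=D]
After op 8 (branch): HEAD=fix@F [fix=F main=D work=F]
After op 9 (commit): HEAD=fix@J [fix=J main=D work=F]
After op 10 (merge): HEAD=fix@H [fix=H main=D work=F]
commit A: parents=[]
commit D: parents=['A']
commit F: parents=['N', 'D']
commit H: parents=['J', 'D']
commit J: parents=['F']
commit K: parents=['A']
commit N: parents=['A']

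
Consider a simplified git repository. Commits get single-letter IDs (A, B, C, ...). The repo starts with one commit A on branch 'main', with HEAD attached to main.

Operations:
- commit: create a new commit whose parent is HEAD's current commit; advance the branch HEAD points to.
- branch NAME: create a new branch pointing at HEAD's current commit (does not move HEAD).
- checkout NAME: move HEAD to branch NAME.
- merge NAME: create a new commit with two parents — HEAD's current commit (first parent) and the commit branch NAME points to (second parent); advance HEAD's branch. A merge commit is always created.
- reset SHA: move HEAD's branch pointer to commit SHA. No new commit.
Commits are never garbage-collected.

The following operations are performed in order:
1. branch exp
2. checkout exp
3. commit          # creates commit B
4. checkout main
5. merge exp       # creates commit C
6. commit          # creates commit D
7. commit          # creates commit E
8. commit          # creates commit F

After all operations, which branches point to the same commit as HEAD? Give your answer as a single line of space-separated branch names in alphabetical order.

After op 1 (branch): HEAD=main@A [exp=A main=A]
After op 2 (checkout): HEAD=exp@A [exp=A main=A]
After op 3 (commit): HEAD=exp@B [exp=B main=A]
After op 4 (checkout): HEAD=main@A [exp=B main=A]
After op 5 (merge): HEAD=main@C [exp=B main=C]
After op 6 (commit): HEAD=main@D [exp=B main=D]
After op 7 (commit): HEAD=main@E [exp=B main=E]
After op 8 (commit): HEAD=main@F [exp=B main=F]

Answer: main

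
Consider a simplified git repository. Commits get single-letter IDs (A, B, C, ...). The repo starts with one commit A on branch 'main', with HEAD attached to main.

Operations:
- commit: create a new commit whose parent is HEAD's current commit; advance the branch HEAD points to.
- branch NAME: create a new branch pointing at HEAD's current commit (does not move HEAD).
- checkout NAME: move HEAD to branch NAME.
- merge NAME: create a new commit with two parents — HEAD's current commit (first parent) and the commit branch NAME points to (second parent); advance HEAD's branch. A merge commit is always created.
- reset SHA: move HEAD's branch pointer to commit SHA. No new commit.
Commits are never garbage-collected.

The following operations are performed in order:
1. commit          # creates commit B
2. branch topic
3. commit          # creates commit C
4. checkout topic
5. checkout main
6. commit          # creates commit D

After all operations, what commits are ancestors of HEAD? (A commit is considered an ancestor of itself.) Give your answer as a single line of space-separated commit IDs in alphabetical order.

After op 1 (commit): HEAD=main@B [main=B]
After op 2 (branch): HEAD=main@B [main=B topic=B]
After op 3 (commit): HEAD=main@C [main=C topic=B]
After op 4 (checkout): HEAD=topic@B [main=C topic=B]
After op 5 (checkout): HEAD=main@C [main=C topic=B]
After op 6 (commit): HEAD=main@D [main=D topic=B]

Answer: A B C D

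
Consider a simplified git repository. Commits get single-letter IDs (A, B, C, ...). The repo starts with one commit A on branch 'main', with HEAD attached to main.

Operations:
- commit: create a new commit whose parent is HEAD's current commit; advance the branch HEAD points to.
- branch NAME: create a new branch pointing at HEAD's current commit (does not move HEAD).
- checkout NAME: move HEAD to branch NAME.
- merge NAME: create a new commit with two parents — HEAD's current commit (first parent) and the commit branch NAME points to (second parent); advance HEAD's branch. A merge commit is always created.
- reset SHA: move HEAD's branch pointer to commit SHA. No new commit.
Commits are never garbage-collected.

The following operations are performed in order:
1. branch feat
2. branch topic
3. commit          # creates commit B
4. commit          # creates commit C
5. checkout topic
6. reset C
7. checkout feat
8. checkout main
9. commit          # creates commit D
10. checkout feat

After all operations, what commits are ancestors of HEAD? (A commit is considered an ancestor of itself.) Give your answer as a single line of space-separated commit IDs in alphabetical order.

Answer: A

Derivation:
After op 1 (branch): HEAD=main@A [feat=A main=A]
After op 2 (branch): HEAD=main@A [feat=A main=A topic=A]
After op 3 (commit): HEAD=main@B [feat=A main=B topic=A]
After op 4 (commit): HEAD=main@C [feat=A main=C topic=A]
After op 5 (checkout): HEAD=topic@A [feat=A main=C topic=A]
After op 6 (reset): HEAD=topic@C [feat=A main=C topic=C]
After op 7 (checkout): HEAD=feat@A [feat=A main=C topic=C]
After op 8 (checkout): HEAD=main@C [feat=A main=C topic=C]
After op 9 (commit): HEAD=main@D [feat=A main=D topic=C]
After op 10 (checkout): HEAD=feat@A [feat=A main=D topic=C]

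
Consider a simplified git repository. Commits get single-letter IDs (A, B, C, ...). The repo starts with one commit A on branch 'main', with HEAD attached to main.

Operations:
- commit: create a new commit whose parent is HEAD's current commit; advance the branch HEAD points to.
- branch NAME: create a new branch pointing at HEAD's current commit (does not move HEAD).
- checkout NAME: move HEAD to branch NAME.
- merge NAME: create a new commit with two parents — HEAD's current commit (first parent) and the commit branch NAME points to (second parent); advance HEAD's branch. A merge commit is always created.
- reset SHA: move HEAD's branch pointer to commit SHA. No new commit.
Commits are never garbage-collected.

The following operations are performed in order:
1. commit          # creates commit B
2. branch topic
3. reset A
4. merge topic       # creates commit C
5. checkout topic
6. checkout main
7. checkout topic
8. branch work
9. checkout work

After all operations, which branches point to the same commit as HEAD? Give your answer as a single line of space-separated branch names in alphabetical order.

After op 1 (commit): HEAD=main@B [main=B]
After op 2 (branch): HEAD=main@B [main=B topic=B]
After op 3 (reset): HEAD=main@A [main=A topic=B]
After op 4 (merge): HEAD=main@C [main=C topic=B]
After op 5 (checkout): HEAD=topic@B [main=C topic=B]
After op 6 (checkout): HEAD=main@C [main=C topic=B]
After op 7 (checkout): HEAD=topic@B [main=C topic=B]
After op 8 (branch): HEAD=topic@B [main=C topic=B work=B]
After op 9 (checkout): HEAD=work@B [main=C topic=B work=B]

Answer: topic work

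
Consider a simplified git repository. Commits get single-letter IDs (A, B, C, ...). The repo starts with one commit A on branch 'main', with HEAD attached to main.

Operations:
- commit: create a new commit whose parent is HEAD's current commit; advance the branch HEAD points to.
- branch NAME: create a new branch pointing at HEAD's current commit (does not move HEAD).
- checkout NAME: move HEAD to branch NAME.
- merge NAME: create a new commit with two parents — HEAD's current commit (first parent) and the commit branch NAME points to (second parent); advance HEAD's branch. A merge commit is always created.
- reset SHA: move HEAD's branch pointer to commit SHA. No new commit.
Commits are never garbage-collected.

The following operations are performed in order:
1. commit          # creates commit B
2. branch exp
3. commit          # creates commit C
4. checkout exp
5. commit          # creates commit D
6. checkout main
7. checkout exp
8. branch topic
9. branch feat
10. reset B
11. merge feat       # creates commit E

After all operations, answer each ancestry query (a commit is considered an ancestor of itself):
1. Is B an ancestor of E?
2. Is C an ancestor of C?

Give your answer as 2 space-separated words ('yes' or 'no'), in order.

After op 1 (commit): HEAD=main@B [main=B]
After op 2 (branch): HEAD=main@B [exp=B main=B]
After op 3 (commit): HEAD=main@C [exp=B main=C]
After op 4 (checkout): HEAD=exp@B [exp=B main=C]
After op 5 (commit): HEAD=exp@D [exp=D main=C]
After op 6 (checkout): HEAD=main@C [exp=D main=C]
After op 7 (checkout): HEAD=exp@D [exp=D main=C]
After op 8 (branch): HEAD=exp@D [exp=D main=C topic=D]
After op 9 (branch): HEAD=exp@D [exp=D feat=D main=C topic=D]
After op 10 (reset): HEAD=exp@B [exp=B feat=D main=C topic=D]
After op 11 (merge): HEAD=exp@E [exp=E feat=D main=C topic=D]
ancestors(E) = {A,B,D,E}; B in? yes
ancestors(C) = {A,B,C}; C in? yes

Answer: yes yes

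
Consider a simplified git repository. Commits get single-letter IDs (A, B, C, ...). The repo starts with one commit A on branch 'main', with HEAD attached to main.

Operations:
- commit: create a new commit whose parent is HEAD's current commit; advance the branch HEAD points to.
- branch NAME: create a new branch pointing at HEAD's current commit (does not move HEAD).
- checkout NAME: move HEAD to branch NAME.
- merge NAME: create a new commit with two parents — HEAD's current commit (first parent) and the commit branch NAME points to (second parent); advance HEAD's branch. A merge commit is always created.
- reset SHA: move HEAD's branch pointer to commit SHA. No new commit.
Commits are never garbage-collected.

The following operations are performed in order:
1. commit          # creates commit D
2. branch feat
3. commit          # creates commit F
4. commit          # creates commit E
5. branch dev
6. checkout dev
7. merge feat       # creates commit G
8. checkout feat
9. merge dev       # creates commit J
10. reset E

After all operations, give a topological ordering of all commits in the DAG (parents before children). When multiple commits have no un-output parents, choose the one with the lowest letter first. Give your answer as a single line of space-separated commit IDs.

Answer: A D F E G J

Derivation:
After op 1 (commit): HEAD=main@D [main=D]
After op 2 (branch): HEAD=main@D [feat=D main=D]
After op 3 (commit): HEAD=main@F [feat=D main=F]
After op 4 (commit): HEAD=main@E [feat=D main=E]
After op 5 (branch): HEAD=main@E [dev=E feat=D main=E]
After op 6 (checkout): HEAD=dev@E [dev=E feat=D main=E]
After op 7 (merge): HEAD=dev@G [dev=G feat=D main=E]
After op 8 (checkout): HEAD=feat@D [dev=G feat=D main=E]
After op 9 (merge): HEAD=feat@J [dev=G feat=J main=E]
After op 10 (reset): HEAD=feat@E [dev=G feat=E main=E]
commit A: parents=[]
commit D: parents=['A']
commit E: parents=['F']
commit F: parents=['D']
commit G: parents=['E', 'D']
commit J: parents=['D', 'G']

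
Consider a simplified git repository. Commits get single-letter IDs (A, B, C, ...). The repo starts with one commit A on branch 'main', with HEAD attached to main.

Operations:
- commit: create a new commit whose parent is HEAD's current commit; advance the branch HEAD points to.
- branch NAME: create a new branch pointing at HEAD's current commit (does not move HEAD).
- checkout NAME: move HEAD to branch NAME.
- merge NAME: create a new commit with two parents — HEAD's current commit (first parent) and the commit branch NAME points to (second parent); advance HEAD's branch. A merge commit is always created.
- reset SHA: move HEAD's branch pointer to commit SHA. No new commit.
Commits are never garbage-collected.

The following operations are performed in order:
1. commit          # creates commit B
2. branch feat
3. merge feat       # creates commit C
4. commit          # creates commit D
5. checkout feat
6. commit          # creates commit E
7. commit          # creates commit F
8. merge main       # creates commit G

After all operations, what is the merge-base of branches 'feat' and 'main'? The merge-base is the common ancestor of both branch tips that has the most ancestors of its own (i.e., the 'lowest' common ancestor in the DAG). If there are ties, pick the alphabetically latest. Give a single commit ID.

After op 1 (commit): HEAD=main@B [main=B]
After op 2 (branch): HEAD=main@B [feat=B main=B]
After op 3 (merge): HEAD=main@C [feat=B main=C]
After op 4 (commit): HEAD=main@D [feat=B main=D]
After op 5 (checkout): HEAD=feat@B [feat=B main=D]
After op 6 (commit): HEAD=feat@E [feat=E main=D]
After op 7 (commit): HEAD=feat@F [feat=F main=D]
After op 8 (merge): HEAD=feat@G [feat=G main=D]
ancestors(feat=G): ['A', 'B', 'C', 'D', 'E', 'F', 'G']
ancestors(main=D): ['A', 'B', 'C', 'D']
common: ['A', 'B', 'C', 'D']

Answer: D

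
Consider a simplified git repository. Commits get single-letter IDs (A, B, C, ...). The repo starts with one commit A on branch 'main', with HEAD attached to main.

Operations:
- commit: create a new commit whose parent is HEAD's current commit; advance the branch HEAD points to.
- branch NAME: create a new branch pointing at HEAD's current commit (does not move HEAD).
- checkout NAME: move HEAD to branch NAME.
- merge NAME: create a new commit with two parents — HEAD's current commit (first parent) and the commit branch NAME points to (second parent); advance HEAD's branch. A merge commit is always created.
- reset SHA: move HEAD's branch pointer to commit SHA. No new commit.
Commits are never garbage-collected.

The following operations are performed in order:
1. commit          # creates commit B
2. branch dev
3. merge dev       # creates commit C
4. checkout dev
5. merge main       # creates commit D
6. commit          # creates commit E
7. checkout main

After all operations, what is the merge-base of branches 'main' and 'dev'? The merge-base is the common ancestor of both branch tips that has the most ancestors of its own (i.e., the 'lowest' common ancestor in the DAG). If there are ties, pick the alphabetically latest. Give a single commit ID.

After op 1 (commit): HEAD=main@B [main=B]
After op 2 (branch): HEAD=main@B [dev=B main=B]
After op 3 (merge): HEAD=main@C [dev=B main=C]
After op 4 (checkout): HEAD=dev@B [dev=B main=C]
After op 5 (merge): HEAD=dev@D [dev=D main=C]
After op 6 (commit): HEAD=dev@E [dev=E main=C]
After op 7 (checkout): HEAD=main@C [dev=E main=C]
ancestors(main=C): ['A', 'B', 'C']
ancestors(dev=E): ['A', 'B', 'C', 'D', 'E']
common: ['A', 'B', 'C']

Answer: C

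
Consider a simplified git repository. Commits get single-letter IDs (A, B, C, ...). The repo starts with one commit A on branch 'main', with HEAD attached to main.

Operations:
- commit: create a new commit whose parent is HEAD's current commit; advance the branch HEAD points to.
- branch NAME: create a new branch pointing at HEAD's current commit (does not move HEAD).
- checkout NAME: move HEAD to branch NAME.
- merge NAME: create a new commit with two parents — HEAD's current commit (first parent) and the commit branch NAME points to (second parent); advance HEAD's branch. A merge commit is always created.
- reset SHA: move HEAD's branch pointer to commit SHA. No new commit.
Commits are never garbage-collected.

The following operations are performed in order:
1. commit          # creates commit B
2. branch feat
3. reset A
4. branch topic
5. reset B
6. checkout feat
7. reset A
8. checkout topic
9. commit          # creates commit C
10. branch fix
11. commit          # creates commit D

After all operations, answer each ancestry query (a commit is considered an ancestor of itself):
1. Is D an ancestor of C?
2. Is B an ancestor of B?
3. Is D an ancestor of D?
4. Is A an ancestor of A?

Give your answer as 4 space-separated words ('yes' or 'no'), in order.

Answer: no yes yes yes

Derivation:
After op 1 (commit): HEAD=main@B [main=B]
After op 2 (branch): HEAD=main@B [feat=B main=B]
After op 3 (reset): HEAD=main@A [feat=B main=A]
After op 4 (branch): HEAD=main@A [feat=B main=A topic=A]
After op 5 (reset): HEAD=main@B [feat=B main=B topic=A]
After op 6 (checkout): HEAD=feat@B [feat=B main=B topic=A]
After op 7 (reset): HEAD=feat@A [feat=A main=B topic=A]
After op 8 (checkout): HEAD=topic@A [feat=A main=B topic=A]
After op 9 (commit): HEAD=topic@C [feat=A main=B topic=C]
After op 10 (branch): HEAD=topic@C [feat=A fix=C main=B topic=C]
After op 11 (commit): HEAD=topic@D [feat=A fix=C main=B topic=D]
ancestors(C) = {A,C}; D in? no
ancestors(B) = {A,B}; B in? yes
ancestors(D) = {A,C,D}; D in? yes
ancestors(A) = {A}; A in? yes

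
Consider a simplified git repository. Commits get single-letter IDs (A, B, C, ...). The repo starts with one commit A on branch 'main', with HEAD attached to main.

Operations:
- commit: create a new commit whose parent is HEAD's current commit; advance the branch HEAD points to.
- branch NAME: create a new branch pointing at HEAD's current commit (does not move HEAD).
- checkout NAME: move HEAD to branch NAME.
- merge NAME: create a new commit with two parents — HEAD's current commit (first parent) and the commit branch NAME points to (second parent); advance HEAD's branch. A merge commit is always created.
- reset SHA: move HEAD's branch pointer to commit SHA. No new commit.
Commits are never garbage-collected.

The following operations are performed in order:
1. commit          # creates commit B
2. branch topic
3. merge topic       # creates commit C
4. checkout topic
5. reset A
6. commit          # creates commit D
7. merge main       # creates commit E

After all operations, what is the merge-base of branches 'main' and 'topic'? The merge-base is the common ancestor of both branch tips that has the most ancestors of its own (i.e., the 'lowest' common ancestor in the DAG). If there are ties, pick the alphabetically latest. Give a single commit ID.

After op 1 (commit): HEAD=main@B [main=B]
After op 2 (branch): HEAD=main@B [main=B topic=B]
After op 3 (merge): HEAD=main@C [main=C topic=B]
After op 4 (checkout): HEAD=topic@B [main=C topic=B]
After op 5 (reset): HEAD=topic@A [main=C topic=A]
After op 6 (commit): HEAD=topic@D [main=C topic=D]
After op 7 (merge): HEAD=topic@E [main=C topic=E]
ancestors(main=C): ['A', 'B', 'C']
ancestors(topic=E): ['A', 'B', 'C', 'D', 'E']
common: ['A', 'B', 'C']

Answer: C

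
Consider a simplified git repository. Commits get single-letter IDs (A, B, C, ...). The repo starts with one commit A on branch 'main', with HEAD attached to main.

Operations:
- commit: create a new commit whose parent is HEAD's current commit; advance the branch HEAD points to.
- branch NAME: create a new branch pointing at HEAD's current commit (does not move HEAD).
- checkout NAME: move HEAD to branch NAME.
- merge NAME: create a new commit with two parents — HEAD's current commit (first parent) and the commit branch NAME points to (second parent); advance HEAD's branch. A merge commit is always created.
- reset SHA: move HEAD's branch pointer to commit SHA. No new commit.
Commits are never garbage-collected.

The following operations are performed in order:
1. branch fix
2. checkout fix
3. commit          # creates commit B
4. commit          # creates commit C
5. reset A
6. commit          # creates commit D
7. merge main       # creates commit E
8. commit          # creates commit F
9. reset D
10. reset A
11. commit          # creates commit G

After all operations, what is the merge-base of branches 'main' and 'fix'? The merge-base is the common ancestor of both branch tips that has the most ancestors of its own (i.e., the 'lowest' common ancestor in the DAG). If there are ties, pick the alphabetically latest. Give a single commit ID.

Answer: A

Derivation:
After op 1 (branch): HEAD=main@A [fix=A main=A]
After op 2 (checkout): HEAD=fix@A [fix=A main=A]
After op 3 (commit): HEAD=fix@B [fix=B main=A]
After op 4 (commit): HEAD=fix@C [fix=C main=A]
After op 5 (reset): HEAD=fix@A [fix=A main=A]
After op 6 (commit): HEAD=fix@D [fix=D main=A]
After op 7 (merge): HEAD=fix@E [fix=E main=A]
After op 8 (commit): HEAD=fix@F [fix=F main=A]
After op 9 (reset): HEAD=fix@D [fix=D main=A]
After op 10 (reset): HEAD=fix@A [fix=A main=A]
After op 11 (commit): HEAD=fix@G [fix=G main=A]
ancestors(main=A): ['A']
ancestors(fix=G): ['A', 'G']
common: ['A']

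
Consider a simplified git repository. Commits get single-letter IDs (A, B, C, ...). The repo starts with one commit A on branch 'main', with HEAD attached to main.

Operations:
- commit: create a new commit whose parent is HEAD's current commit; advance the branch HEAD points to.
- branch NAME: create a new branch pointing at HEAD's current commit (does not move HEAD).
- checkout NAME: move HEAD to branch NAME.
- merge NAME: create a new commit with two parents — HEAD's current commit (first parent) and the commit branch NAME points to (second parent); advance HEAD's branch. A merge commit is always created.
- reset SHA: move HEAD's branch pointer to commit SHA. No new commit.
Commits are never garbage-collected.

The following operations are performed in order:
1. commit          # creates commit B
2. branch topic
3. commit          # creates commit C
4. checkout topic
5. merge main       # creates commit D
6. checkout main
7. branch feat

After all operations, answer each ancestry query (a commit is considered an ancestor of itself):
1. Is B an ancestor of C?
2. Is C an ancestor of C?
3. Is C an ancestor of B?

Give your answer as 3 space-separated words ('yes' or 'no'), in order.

After op 1 (commit): HEAD=main@B [main=B]
After op 2 (branch): HEAD=main@B [main=B topic=B]
After op 3 (commit): HEAD=main@C [main=C topic=B]
After op 4 (checkout): HEAD=topic@B [main=C topic=B]
After op 5 (merge): HEAD=topic@D [main=C topic=D]
After op 6 (checkout): HEAD=main@C [main=C topic=D]
After op 7 (branch): HEAD=main@C [feat=C main=C topic=D]
ancestors(C) = {A,B,C}; B in? yes
ancestors(C) = {A,B,C}; C in? yes
ancestors(B) = {A,B}; C in? no

Answer: yes yes no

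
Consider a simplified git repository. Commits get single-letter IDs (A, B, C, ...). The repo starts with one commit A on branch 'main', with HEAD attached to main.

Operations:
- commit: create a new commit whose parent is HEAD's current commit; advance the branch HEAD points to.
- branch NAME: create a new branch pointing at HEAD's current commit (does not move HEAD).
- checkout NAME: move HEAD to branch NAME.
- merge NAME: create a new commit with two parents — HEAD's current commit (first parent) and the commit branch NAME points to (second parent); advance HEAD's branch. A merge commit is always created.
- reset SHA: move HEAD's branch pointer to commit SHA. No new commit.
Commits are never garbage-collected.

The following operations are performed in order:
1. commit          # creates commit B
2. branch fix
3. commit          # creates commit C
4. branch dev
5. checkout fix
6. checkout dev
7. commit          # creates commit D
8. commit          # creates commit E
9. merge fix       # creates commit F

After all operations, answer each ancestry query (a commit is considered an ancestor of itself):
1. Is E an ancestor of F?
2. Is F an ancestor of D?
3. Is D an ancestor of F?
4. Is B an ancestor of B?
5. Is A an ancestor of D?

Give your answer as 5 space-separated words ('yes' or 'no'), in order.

After op 1 (commit): HEAD=main@B [main=B]
After op 2 (branch): HEAD=main@B [fix=B main=B]
After op 3 (commit): HEAD=main@C [fix=B main=C]
After op 4 (branch): HEAD=main@C [dev=C fix=B main=C]
After op 5 (checkout): HEAD=fix@B [dev=C fix=B main=C]
After op 6 (checkout): HEAD=dev@C [dev=C fix=B main=C]
After op 7 (commit): HEAD=dev@D [dev=D fix=B main=C]
After op 8 (commit): HEAD=dev@E [dev=E fix=B main=C]
After op 9 (merge): HEAD=dev@F [dev=F fix=B main=C]
ancestors(F) = {A,B,C,D,E,F}; E in? yes
ancestors(D) = {A,B,C,D}; F in? no
ancestors(F) = {A,B,C,D,E,F}; D in? yes
ancestors(B) = {A,B}; B in? yes
ancestors(D) = {A,B,C,D}; A in? yes

Answer: yes no yes yes yes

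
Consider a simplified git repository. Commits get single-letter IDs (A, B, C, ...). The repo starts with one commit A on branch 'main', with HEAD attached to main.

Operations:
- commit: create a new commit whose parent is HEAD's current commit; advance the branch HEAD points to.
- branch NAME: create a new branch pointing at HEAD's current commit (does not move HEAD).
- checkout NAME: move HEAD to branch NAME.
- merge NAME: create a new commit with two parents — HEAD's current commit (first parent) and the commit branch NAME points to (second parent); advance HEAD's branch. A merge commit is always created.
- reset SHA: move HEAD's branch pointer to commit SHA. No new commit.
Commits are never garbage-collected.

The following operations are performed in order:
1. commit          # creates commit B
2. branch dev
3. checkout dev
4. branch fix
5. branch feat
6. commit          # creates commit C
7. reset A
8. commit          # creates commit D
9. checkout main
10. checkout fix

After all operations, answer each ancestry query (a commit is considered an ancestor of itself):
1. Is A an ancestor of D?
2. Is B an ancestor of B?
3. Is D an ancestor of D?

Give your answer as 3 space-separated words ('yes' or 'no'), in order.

After op 1 (commit): HEAD=main@B [main=B]
After op 2 (branch): HEAD=main@B [dev=B main=B]
After op 3 (checkout): HEAD=dev@B [dev=B main=B]
After op 4 (branch): HEAD=dev@B [dev=B fix=B main=B]
After op 5 (branch): HEAD=dev@B [dev=B feat=B fix=B main=B]
After op 6 (commit): HEAD=dev@C [dev=C feat=B fix=B main=B]
After op 7 (reset): HEAD=dev@A [dev=A feat=B fix=B main=B]
After op 8 (commit): HEAD=dev@D [dev=D feat=B fix=B main=B]
After op 9 (checkout): HEAD=main@B [dev=D feat=B fix=B main=B]
After op 10 (checkout): HEAD=fix@B [dev=D feat=B fix=B main=B]
ancestors(D) = {A,D}; A in? yes
ancestors(B) = {A,B}; B in? yes
ancestors(D) = {A,D}; D in? yes

Answer: yes yes yes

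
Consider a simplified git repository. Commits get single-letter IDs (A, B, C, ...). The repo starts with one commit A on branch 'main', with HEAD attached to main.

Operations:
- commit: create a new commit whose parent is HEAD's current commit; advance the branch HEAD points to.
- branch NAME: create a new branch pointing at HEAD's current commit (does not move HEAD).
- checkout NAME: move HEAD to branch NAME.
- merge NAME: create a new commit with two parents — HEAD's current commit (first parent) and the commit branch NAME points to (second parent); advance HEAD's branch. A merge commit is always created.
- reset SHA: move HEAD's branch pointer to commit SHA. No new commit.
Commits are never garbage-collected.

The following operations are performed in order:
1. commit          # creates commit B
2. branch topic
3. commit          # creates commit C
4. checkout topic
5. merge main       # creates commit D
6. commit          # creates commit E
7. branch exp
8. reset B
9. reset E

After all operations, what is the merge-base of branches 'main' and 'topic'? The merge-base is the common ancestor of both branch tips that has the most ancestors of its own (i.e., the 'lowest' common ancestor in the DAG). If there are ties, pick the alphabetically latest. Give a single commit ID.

After op 1 (commit): HEAD=main@B [main=B]
After op 2 (branch): HEAD=main@B [main=B topic=B]
After op 3 (commit): HEAD=main@C [main=C topic=B]
After op 4 (checkout): HEAD=topic@B [main=C topic=B]
After op 5 (merge): HEAD=topic@D [main=C topic=D]
After op 6 (commit): HEAD=topic@E [main=C topic=E]
After op 7 (branch): HEAD=topic@E [exp=E main=C topic=E]
After op 8 (reset): HEAD=topic@B [exp=E main=C topic=B]
After op 9 (reset): HEAD=topic@E [exp=E main=C topic=E]
ancestors(main=C): ['A', 'B', 'C']
ancestors(topic=E): ['A', 'B', 'C', 'D', 'E']
common: ['A', 'B', 'C']

Answer: C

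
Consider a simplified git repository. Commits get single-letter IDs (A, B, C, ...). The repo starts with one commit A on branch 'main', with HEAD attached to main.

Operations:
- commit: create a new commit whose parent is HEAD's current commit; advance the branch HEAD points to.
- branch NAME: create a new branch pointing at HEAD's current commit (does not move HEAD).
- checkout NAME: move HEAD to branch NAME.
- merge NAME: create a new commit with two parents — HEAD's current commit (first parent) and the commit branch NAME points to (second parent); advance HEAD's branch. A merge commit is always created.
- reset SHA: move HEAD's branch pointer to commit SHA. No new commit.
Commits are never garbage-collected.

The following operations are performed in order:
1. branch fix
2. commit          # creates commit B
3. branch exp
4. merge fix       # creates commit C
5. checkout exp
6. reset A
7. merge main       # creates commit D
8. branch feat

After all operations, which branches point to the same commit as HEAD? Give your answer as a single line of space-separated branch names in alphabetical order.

After op 1 (branch): HEAD=main@A [fix=A main=A]
After op 2 (commit): HEAD=main@B [fix=A main=B]
After op 3 (branch): HEAD=main@B [exp=B fix=A main=B]
After op 4 (merge): HEAD=main@C [exp=B fix=A main=C]
After op 5 (checkout): HEAD=exp@B [exp=B fix=A main=C]
After op 6 (reset): HEAD=exp@A [exp=A fix=A main=C]
After op 7 (merge): HEAD=exp@D [exp=D fix=A main=C]
After op 8 (branch): HEAD=exp@D [exp=D feat=D fix=A main=C]

Answer: exp feat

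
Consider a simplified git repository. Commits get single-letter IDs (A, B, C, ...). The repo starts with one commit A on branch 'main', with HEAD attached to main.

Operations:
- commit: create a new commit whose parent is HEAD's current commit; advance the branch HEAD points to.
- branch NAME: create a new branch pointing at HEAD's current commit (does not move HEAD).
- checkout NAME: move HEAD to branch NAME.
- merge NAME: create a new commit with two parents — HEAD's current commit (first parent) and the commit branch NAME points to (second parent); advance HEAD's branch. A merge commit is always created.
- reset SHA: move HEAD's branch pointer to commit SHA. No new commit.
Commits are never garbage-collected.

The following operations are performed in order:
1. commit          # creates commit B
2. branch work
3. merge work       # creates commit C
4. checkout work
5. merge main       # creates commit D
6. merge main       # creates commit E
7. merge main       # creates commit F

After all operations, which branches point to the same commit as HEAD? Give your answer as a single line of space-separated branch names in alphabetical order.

Answer: work

Derivation:
After op 1 (commit): HEAD=main@B [main=B]
After op 2 (branch): HEAD=main@B [main=B work=B]
After op 3 (merge): HEAD=main@C [main=C work=B]
After op 4 (checkout): HEAD=work@B [main=C work=B]
After op 5 (merge): HEAD=work@D [main=C work=D]
After op 6 (merge): HEAD=work@E [main=C work=E]
After op 7 (merge): HEAD=work@F [main=C work=F]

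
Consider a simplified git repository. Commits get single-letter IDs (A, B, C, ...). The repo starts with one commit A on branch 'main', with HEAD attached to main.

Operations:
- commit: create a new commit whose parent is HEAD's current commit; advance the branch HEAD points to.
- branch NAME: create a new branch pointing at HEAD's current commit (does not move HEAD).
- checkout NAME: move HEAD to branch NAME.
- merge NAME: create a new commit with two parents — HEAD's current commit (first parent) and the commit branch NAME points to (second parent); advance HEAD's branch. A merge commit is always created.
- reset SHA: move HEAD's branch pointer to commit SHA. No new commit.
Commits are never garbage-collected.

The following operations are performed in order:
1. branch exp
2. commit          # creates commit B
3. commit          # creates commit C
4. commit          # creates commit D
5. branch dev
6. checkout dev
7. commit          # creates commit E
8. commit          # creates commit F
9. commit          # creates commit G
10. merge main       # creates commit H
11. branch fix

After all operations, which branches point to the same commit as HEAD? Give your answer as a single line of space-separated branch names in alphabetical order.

After op 1 (branch): HEAD=main@A [exp=A main=A]
After op 2 (commit): HEAD=main@B [exp=A main=B]
After op 3 (commit): HEAD=main@C [exp=A main=C]
After op 4 (commit): HEAD=main@D [exp=A main=D]
After op 5 (branch): HEAD=main@D [dev=D exp=A main=D]
After op 6 (checkout): HEAD=dev@D [dev=D exp=A main=D]
After op 7 (commit): HEAD=dev@E [dev=E exp=A main=D]
After op 8 (commit): HEAD=dev@F [dev=F exp=A main=D]
After op 9 (commit): HEAD=dev@G [dev=G exp=A main=D]
After op 10 (merge): HEAD=dev@H [dev=H exp=A main=D]
After op 11 (branch): HEAD=dev@H [dev=H exp=A fix=H main=D]

Answer: dev fix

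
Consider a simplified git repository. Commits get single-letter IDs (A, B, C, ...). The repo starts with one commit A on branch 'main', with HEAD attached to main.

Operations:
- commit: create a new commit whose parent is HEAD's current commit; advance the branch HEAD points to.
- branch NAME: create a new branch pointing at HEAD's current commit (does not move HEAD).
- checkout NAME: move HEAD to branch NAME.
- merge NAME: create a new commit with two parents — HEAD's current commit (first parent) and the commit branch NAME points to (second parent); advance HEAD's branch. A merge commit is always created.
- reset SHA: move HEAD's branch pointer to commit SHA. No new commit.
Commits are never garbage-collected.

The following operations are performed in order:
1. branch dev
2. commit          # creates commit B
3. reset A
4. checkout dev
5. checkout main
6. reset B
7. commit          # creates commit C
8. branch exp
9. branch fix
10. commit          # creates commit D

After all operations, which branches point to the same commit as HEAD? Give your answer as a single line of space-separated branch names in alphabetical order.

After op 1 (branch): HEAD=main@A [dev=A main=A]
After op 2 (commit): HEAD=main@B [dev=A main=B]
After op 3 (reset): HEAD=main@A [dev=A main=A]
After op 4 (checkout): HEAD=dev@A [dev=A main=A]
After op 5 (checkout): HEAD=main@A [dev=A main=A]
After op 6 (reset): HEAD=main@B [dev=A main=B]
After op 7 (commit): HEAD=main@C [dev=A main=C]
After op 8 (branch): HEAD=main@C [dev=A exp=C main=C]
After op 9 (branch): HEAD=main@C [dev=A exp=C fix=C main=C]
After op 10 (commit): HEAD=main@D [dev=A exp=C fix=C main=D]

Answer: main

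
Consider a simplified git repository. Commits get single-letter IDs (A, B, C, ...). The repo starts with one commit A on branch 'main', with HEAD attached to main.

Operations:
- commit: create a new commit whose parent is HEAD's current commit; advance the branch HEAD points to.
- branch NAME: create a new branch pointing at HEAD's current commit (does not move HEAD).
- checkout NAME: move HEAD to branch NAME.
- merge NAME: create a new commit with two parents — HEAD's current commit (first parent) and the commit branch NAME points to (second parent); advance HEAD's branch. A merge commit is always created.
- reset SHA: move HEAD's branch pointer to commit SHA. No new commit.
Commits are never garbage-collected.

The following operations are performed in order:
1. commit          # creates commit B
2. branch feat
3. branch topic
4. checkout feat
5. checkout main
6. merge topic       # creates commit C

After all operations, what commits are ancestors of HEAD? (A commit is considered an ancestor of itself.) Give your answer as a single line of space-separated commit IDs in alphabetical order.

After op 1 (commit): HEAD=main@B [main=B]
After op 2 (branch): HEAD=main@B [feat=B main=B]
After op 3 (branch): HEAD=main@B [feat=B main=B topic=B]
After op 4 (checkout): HEAD=feat@B [feat=B main=B topic=B]
After op 5 (checkout): HEAD=main@B [feat=B main=B topic=B]
After op 6 (merge): HEAD=main@C [feat=B main=C topic=B]

Answer: A B C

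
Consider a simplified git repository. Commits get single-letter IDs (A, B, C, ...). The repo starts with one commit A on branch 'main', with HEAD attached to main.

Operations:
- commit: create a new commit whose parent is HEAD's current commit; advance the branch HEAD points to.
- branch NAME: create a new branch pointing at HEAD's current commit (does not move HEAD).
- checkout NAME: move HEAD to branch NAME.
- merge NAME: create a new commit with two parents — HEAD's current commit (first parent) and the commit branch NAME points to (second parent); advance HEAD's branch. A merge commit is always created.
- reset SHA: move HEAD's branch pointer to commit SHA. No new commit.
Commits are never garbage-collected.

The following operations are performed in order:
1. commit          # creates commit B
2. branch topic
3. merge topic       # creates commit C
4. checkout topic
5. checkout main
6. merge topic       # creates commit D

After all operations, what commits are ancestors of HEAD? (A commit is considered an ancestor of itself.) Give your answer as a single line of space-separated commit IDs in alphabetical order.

Answer: A B C D

Derivation:
After op 1 (commit): HEAD=main@B [main=B]
After op 2 (branch): HEAD=main@B [main=B topic=B]
After op 3 (merge): HEAD=main@C [main=C topic=B]
After op 4 (checkout): HEAD=topic@B [main=C topic=B]
After op 5 (checkout): HEAD=main@C [main=C topic=B]
After op 6 (merge): HEAD=main@D [main=D topic=B]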